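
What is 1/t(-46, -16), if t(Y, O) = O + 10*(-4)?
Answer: -1/56 ≈ -0.017857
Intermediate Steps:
t(Y, O) = -40 + O (t(Y, O) = O - 40 = -40 + O)
1/t(-46, -16) = 1/(-40 - 16) = 1/(-56) = -1/56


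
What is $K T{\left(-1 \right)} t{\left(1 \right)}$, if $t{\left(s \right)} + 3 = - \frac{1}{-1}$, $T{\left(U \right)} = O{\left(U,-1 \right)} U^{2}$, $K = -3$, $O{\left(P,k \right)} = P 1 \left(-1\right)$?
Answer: $6$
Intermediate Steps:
$O{\left(P,k \right)} = - P$ ($O{\left(P,k \right)} = P \left(-1\right) = - P$)
$T{\left(U \right)} = - U^{3}$ ($T{\left(U \right)} = - U U^{2} = - U^{3}$)
$t{\left(s \right)} = -2$ ($t{\left(s \right)} = -3 - \frac{1}{-1} = -3 - -1 = -3 + 1 = -2$)
$K T{\left(-1 \right)} t{\left(1 \right)} = - 3 \left(- \left(-1\right)^{3}\right) \left(-2\right) = - 3 \left(\left(-1\right) \left(-1\right)\right) \left(-2\right) = \left(-3\right) 1 \left(-2\right) = \left(-3\right) \left(-2\right) = 6$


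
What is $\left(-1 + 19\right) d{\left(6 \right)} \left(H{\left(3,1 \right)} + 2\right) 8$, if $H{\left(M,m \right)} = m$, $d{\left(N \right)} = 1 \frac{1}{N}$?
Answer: $72$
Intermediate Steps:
$d{\left(N \right)} = \frac{1}{N}$
$\left(-1 + 19\right) d{\left(6 \right)} \left(H{\left(3,1 \right)} + 2\right) 8 = \left(-1 + 19\right) \frac{1 + 2}{6} \cdot 8 = 18 \cdot \frac{1}{6} \cdot 3 \cdot 8 = 18 \cdot \frac{1}{2} \cdot 8 = 9 \cdot 8 = 72$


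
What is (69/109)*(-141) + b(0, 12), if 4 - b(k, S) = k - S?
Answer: -7985/109 ≈ -73.257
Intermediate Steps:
b(k, S) = 4 + S - k (b(k, S) = 4 - (k - S) = 4 + (S - k) = 4 + S - k)
(69/109)*(-141) + b(0, 12) = (69/109)*(-141) + (4 + 12 - 1*0) = (69*(1/109))*(-141) + (4 + 12 + 0) = (69/109)*(-141) + 16 = -9729/109 + 16 = -7985/109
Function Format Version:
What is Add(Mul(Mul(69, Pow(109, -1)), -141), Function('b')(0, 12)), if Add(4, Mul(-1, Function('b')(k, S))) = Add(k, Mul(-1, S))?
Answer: Rational(-7985, 109) ≈ -73.257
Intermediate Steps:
Function('b')(k, S) = Add(4, S, Mul(-1, k)) (Function('b')(k, S) = Add(4, Mul(-1, Add(k, Mul(-1, S)))) = Add(4, Add(S, Mul(-1, k))) = Add(4, S, Mul(-1, k)))
Add(Mul(Mul(69, Pow(109, -1)), -141), Function('b')(0, 12)) = Add(Mul(Mul(69, Pow(109, -1)), -141), Add(4, 12, Mul(-1, 0))) = Add(Mul(Mul(69, Rational(1, 109)), -141), Add(4, 12, 0)) = Add(Mul(Rational(69, 109), -141), 16) = Add(Rational(-9729, 109), 16) = Rational(-7985, 109)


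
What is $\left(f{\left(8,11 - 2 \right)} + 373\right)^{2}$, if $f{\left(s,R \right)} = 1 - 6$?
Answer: $135424$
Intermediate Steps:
$f{\left(s,R \right)} = -5$ ($f{\left(s,R \right)} = 1 - 6 = -5$)
$\left(f{\left(8,11 - 2 \right)} + 373\right)^{2} = \left(-5 + 373\right)^{2} = 368^{2} = 135424$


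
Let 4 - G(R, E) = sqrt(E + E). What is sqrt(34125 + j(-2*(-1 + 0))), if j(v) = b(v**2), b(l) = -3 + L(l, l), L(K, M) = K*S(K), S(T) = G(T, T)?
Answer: sqrt(34138 - 8*sqrt(2)) ≈ 184.73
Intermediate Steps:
G(R, E) = 4 - sqrt(2)*sqrt(E) (G(R, E) = 4 - sqrt(E + E) = 4 - sqrt(2*E) = 4 - sqrt(2)*sqrt(E))
S(T) = 4 - sqrt(2)*sqrt(T)
L(K, M) = K*(4 - sqrt(2)*sqrt(K))
b(l) = -3 + 4*l - sqrt(2)*l**(3/2) (b(l) = -3 + (4*l - sqrt(2)*l**(3/2)) = -3 + 4*l - sqrt(2)*l**(3/2))
j(v) = -3 + 4*v**2 - sqrt(2)*(v**2)**(3/2)
sqrt(34125 + j(-2*(-1 + 0))) = sqrt(34125 + (-3 + (-2*(-1 + 0))**2*(4 - sqrt(2)*sqrt((-2*(-1 + 0))**2)))) = sqrt(34125 + (-3 + (-2*(-1))**2*(4 - sqrt(2)*sqrt((-2*(-1))**2)))) = sqrt(34125 + (-3 + 2**2*(4 - sqrt(2)*sqrt(2**2)))) = sqrt(34125 + (-3 + 4*(4 - sqrt(2)*sqrt(4)))) = sqrt(34125 + (-3 + 4*(4 - 1*sqrt(2)*2))) = sqrt(34125 + (-3 + 4*(4 - 2*sqrt(2)))) = sqrt(34125 + (-3 + (16 - 8*sqrt(2)))) = sqrt(34125 + (13 - 8*sqrt(2))) = sqrt(34138 - 8*sqrt(2))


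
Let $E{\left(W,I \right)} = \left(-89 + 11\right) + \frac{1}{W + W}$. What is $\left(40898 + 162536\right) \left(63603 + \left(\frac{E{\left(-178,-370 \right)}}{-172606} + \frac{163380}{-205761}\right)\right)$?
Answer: $\frac{3895070997801162911809}{301036847788} \approx 1.2939 \cdot 10^{10}$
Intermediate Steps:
$E{\left(W,I \right)} = -78 + \frac{1}{2 W}$
$\left(40898 + 162536\right) \left(63603 + \left(\frac{E{\left(-178,-370 \right)}}{-172606} + \frac{163380}{-205761}\right)\right) = \left(40898 + 162536\right) \left(63603 + \left(\frac{-78 + \frac{1}{2 \left(-178\right)}}{-172606} + \frac{163380}{-205761}\right)\right) = 203434 \left(63603 + \left(\left(-78 + \frac{1}{2} \left(- \frac{1}{178}\right)\right) \left(- \frac{1}{172606}\right) + 163380 \left(- \frac{1}{205761}\right)\right)\right) = 203434 \left(63603 - \left(\frac{54460}{68587} - \left(-78 - \frac{1}{356}\right) \left(- \frac{1}{172606}\right)\right)\right) = 203434 \left(63603 - \frac{477791301451}{602073695576}\right) = 203434 \cdot \frac{38293215468418877}{602073695576} = \frac{3895070997801162911809}{301036847788}$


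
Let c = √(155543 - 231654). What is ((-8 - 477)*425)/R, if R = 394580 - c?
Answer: -4784282500/9158438383 - 12125*I*√76111/9158438383 ≈ -0.52239 - 0.00036524*I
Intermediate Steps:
c = I*√76111 (c = √(-76111) = I*√76111 ≈ 275.88*I)
R = 394580 - I*√76111 ≈ 3.9458e+5 - 275.88*I
((-8 - 477)*425)/R = ((-8 - 477)*425)/(394580 - I*√76111) = (-485*425)/(394580 - I*√76111) = -206125/(394580 - I*√76111)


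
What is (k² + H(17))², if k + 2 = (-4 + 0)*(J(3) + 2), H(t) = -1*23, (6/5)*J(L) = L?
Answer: 142129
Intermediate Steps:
J(L) = 5*L/6
H(t) = -23
k = -20 (k = -2 + (-4 + 0)*((⅚)*3 + 2) = -2 - 4*(5/2 + 2) = -2 - 4*9/2 = -2 - 18 = -20)
(k² + H(17))² = ((-20)² - 23)² = (400 - 23)² = 377² = 142129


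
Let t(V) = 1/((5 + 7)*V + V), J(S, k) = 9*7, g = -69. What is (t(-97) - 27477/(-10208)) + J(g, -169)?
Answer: 845592433/12872288 ≈ 65.691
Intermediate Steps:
J(S, k) = 63
t(V) = 1/(13*V) (t(V) = 1/(12*V + V) = 1/(13*V))
(t(-97) - 27477/(-10208)) + J(g, -169) = ((1/13)/(-97) - 27477/(-10208)) + 63 = ((1/13)*(-1/97) - 27477*(-1/10208)) + 63 = (-1/1261 + 27477/10208) + 63 = 34638289/12872288 + 63 = 845592433/12872288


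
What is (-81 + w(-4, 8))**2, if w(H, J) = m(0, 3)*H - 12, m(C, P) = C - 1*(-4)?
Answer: 11881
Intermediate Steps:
m(C, P) = 4 + C (m(C, P) = C + 4 = 4 + C)
w(H, J) = -12 + 4*H (w(H, J) = (4 + 0)*H - 12 = 4*H - 12 = -12 + 4*H)
(-81 + w(-4, 8))**2 = (-81 + (-12 + 4*(-4)))**2 = (-81 + (-12 - 16))**2 = (-81 - 28)**2 = (-109)**2 = 11881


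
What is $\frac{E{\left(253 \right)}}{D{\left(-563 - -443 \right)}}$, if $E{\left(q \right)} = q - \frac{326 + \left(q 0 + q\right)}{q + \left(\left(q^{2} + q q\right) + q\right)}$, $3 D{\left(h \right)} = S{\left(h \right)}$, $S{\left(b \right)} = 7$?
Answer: $\frac{97547979}{899668} \approx 108.43$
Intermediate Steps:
$D{\left(h \right)} = \frac{7}{3}$ ($D{\left(h \right)} = \frac{1}{3} \cdot 7 = \frac{7}{3}$)
$E{\left(q \right)} = q - \frac{326 + q}{2 q + 2 q^{2}}$ ($E{\left(q \right)} = q - \frac{326 + \left(0 + q\right)}{q + \left(\left(q^{2} + q^{2}\right) + q\right)} = q - \frac{326 + q}{q + \left(2 q^{2} + q\right)} = q - \frac{326 + q}{q + \left(q + 2 q^{2}\right)} = q - \frac{326 + q}{2 q + 2 q^{2}}$)
$\frac{E{\left(253 \right)}}{D{\left(-563 - -443 \right)}} = \frac{\frac{1}{253} \frac{1}{1 + 253} \left(-163 + 253^{2} + 253^{3} - \frac{253}{2}\right)}{\frac{7}{3}} = \frac{-163 + 64009 + 16194277 - \frac{253}{2}}{253 \cdot 254} \cdot \frac{3}{7} = \frac{1}{253} \cdot \frac{1}{254} \cdot \frac{32515993}{2} \cdot \frac{3}{7} = \frac{32515993}{128524} \cdot \frac{3}{7} = \frac{97547979}{899668}$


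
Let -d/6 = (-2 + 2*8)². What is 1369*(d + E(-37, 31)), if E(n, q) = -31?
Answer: -1652383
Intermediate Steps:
d = -1176 (d = -6*(-2 + 2*8)² = -6*(-2 + 16)² = -6*14² = -6*196 = -1176)
1369*(d + E(-37, 31)) = 1369*(-1176 - 31) = 1369*(-1207) = -1652383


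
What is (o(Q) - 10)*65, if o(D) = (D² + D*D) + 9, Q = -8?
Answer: 8255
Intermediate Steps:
o(D) = 9 + 2*D² (o(D) = (D² + D²) + 9 = 2*D² + 9 = 9 + 2*D²)
(o(Q) - 10)*65 = ((9 + 2*(-8)²) - 10)*65 = ((9 + 2*64) - 10)*65 = ((9 + 128) - 10)*65 = (137 - 10)*65 = 127*65 = 8255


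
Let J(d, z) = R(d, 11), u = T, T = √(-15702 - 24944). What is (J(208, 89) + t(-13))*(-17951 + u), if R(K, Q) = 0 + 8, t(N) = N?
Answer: 89755 - 5*I*√40646 ≈ 89755.0 - 1008.0*I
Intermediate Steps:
R(K, Q) = 8
T = I*√40646 (T = √(-40646) = I*√40646 ≈ 201.61*I)
u = I*√40646 ≈ 201.61*I
J(d, z) = 8
(J(208, 89) + t(-13))*(-17951 + u) = (8 - 13)*(-17951 + I*√40646) = -5*(-17951 + I*√40646) = 89755 - 5*I*√40646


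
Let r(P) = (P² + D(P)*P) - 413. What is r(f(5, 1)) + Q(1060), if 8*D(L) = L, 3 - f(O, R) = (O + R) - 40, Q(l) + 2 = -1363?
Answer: -1903/8 ≈ -237.88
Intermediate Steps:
Q(l) = -1365 (Q(l) = -2 - 1363 = -1365)
f(O, R) = 43 - O - R (f(O, R) = 3 - ((O + R) - 40) = 3 - (-40 + O + R) = 3 + (40 - O - R) = 43 - O - R)
D(L) = L/8
r(P) = -413 + 9*P²/8 (r(P) = (P² + (P/8)*P) - 413 = (P² + P²/8) - 413 = 9*P²/8 - 413 = -413 + 9*P²/8)
r(f(5, 1)) + Q(1060) = (-413 + 9*(43 - 1*5 - 1*1)²/8) - 1365 = (-413 + 9*(43 - 5 - 1)²/8) - 1365 = (-413 + (9/8)*37²) - 1365 = (-413 + (9/8)*1369) - 1365 = (-413 + 12321/8) - 1365 = 9017/8 - 1365 = -1903/8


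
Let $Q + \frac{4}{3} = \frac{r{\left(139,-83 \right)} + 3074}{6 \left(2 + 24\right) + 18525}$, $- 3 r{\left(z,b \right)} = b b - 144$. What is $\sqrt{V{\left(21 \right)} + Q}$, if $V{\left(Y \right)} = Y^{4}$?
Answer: $\frac{2 \sqrt{16967370754243}}{18681} \approx 441.0$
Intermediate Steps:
$r{\left(z,b \right)} = 48 - \frac{b^{2}}{3}$ ($r{\left(z,b \right)} = - \frac{b b - 144}{3} = - \frac{b^{2} - 144}{3} = - \frac{-144 + b^{2}}{3} = 48 - \frac{b^{2}}{3}$)
$Q = - \frac{72247}{56043}$ ($Q = - \frac{4}{3} + \frac{\left(48 - \frac{\left(-83\right)^{2}}{3}\right) + 3074}{6 \left(2 + 24\right) + 18525} = - \frac{4}{3} + \frac{\left(48 - \frac{6889}{3}\right) + 3074}{6 \cdot 26 + 18525} = - \frac{4}{3} + \frac{\left(48 - \frac{6889}{3}\right) + 3074}{156 + 18525} = - \frac{4}{3} + \frac{- \frac{6745}{3} + 3074}{18681} = - \frac{4}{3} + \frac{2477}{3} \cdot \frac{1}{18681} = - \frac{4}{3} + \frac{2477}{56043} = - \frac{72247}{56043} \approx -1.2891$)
$\sqrt{V{\left(21 \right)} + Q} = \sqrt{21^{4} - \frac{72247}{56043}} = \sqrt{194481 - \frac{72247}{56043}} = \sqrt{\frac{10899226436}{56043}} = \frac{2 \sqrt{16967370754243}}{18681}$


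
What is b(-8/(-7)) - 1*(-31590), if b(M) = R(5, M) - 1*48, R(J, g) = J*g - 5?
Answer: 220799/7 ≈ 31543.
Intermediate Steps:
R(J, g) = -5 + J*g
b(M) = -53 + 5*M (b(M) = (-5 + 5*M) - 1*48 = (-5 + 5*M) - 48 = -53 + 5*M)
b(-8/(-7)) - 1*(-31590) = (-53 + 5*(-8/(-7))) - 1*(-31590) = (-53 + 5*(-⅐*(-8))) + 31590 = (-53 + 5*(8/7)) + 31590 = (-53 + 40/7) + 31590 = -331/7 + 31590 = 220799/7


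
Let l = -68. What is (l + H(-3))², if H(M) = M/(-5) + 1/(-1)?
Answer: 116964/25 ≈ 4678.6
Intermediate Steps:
H(M) = -1 - M/5 (H(M) = M*(-⅕) + 1*(-1) = -M/5 - 1 = -1 - M/5)
(l + H(-3))² = (-68 + (-1 - ⅕*(-3)))² = (-68 + (-1 + ⅗))² = (-68 - ⅖)² = (-342/5)² = 116964/25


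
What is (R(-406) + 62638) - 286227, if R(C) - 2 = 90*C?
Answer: -260127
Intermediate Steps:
R(C) = 2 + 90*C
(R(-406) + 62638) - 286227 = ((2 + 90*(-406)) + 62638) - 286227 = ((2 - 36540) + 62638) - 286227 = (-36538 + 62638) - 286227 = 26100 - 286227 = -260127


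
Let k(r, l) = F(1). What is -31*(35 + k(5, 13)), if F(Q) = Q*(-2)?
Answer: -1023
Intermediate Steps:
F(Q) = -2*Q
k(r, l) = -2 (k(r, l) = -2*1 = -2)
-31*(35 + k(5, 13)) = -31*(35 - 2) = -31*33 = -1023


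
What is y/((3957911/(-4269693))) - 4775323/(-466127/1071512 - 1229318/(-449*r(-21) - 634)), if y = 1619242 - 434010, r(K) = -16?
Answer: -3274369538519050906172008/2612779564243644363 ≈ -1.2532e+6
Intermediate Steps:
y = 1185232
y/((3957911/(-4269693))) - 4775323/(-466127/1071512 - 1229318/(-449*r(-21) - 634)) = 1185232/((3957911/(-4269693))) - 4775323/(-466127/1071512 - 1229318/(-449*(-16) - 634)) = 1185232/((3957911*(-1/4269693))) - 4775323/(-466127*1/1071512 - 1229318/(7184 - 634)) = 1185232/(-3957911/4269693) - 4775323/(-466127/1071512 - 1229318/6550) = 1185232*(-4269693/3957911) - 4775323/(-466127/1071512 - 1229318*1/6550) = -5060576773776/3957911 - 4775323/(-466127/1071512 - 614659/3275) = -5060576773776/3957911 - 4775323/(-660141060333/3509201800) = -5060576773776/3957911 - 4775323*(-3509201800/660141060333) = -5060576773776/3957911 + 16757572067181400/660141060333 = -3274369538519050906172008/2612779564243644363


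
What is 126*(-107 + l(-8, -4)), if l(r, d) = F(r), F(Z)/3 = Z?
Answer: -16506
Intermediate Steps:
F(Z) = 3*Z
l(r, d) = 3*r
126*(-107 + l(-8, -4)) = 126*(-107 + 3*(-8)) = 126*(-107 - 24) = 126*(-131) = -16506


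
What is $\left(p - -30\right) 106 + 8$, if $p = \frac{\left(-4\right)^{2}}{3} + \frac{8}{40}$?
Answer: $\frac{56618}{15} \approx 3774.5$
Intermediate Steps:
$p = \frac{83}{15}$ ($p = 16 \cdot \frac{1}{3} + 8 \cdot \frac{1}{40} = \frac{16}{3} + \frac{1}{5} = \frac{83}{15} \approx 5.5333$)
$\left(p - -30\right) 106 + 8 = \left(\frac{83}{15} - -30\right) 106 + 8 = \left(\frac{83}{15} + 30\right) 106 + 8 = \frac{533}{15} \cdot 106 + 8 = \frac{56498}{15} + 8 = \frac{56618}{15}$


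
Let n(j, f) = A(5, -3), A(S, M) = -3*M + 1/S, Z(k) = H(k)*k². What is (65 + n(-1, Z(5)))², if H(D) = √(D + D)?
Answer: 137641/25 ≈ 5505.6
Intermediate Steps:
H(D) = √2*√D (H(D) = √(2*D) = √2*√D)
Z(k) = √2*k^(5/2) (Z(k) = (√2*√k)*k² = √2*k^(5/2))
A(S, M) = 1/S - 3*M
n(j, f) = 46/5 (n(j, f) = 1/5 - 3*(-3) = ⅕ + 9 = 46/5)
(65 + n(-1, Z(5)))² = (65 + 46/5)² = (371/5)² = 137641/25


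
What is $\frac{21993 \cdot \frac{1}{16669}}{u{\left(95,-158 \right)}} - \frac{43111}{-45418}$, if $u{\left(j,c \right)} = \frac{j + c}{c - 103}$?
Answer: $\frac{33997784959}{5299508494} \approx 6.4153$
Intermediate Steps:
$u{\left(j,c \right)} = \frac{c + j}{-103 + c}$
$\frac{21993 \cdot \frac{1}{16669}}{u{\left(95,-158 \right)}} - \frac{43111}{-45418} = \frac{21993 \cdot \frac{1}{16669}}{\frac{1}{-103 - 158} \left(-158 + 95\right)} - \frac{43111}{-45418} = \frac{21993 \cdot \frac{1}{16669}}{\frac{1}{-261} \left(-63\right)} - - \frac{43111}{45418} = \frac{21993}{16669 \left(\left(- \frac{1}{261}\right) \left(-63\right)\right)} + \frac{43111}{45418} = \frac{21993}{16669 \cdot \frac{7}{29}} + \frac{43111}{45418} = \frac{21993}{16669} \cdot \frac{29}{7} + \frac{43111}{45418} = \frac{637797}{116683} + \frac{43111}{45418} = \frac{33997784959}{5299508494}$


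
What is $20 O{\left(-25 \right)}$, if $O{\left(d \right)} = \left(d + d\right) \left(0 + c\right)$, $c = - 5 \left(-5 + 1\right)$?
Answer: $-20000$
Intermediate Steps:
$c = 20$ ($c = \left(-5\right) \left(-4\right) = 20$)
$O{\left(d \right)} = 40 d$ ($O{\left(d \right)} = \left(d + d\right) \left(0 + 20\right) = 2 d 20 = 40 d$)
$20 O{\left(-25 \right)} = 20 \cdot 40 \left(-25\right) = 20 \left(-1000\right) = -20000$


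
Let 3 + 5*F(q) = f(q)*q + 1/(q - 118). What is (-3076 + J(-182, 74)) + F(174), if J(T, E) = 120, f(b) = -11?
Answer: -935031/280 ≈ -3339.4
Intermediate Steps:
F(q) = -⅗ - 11*q/5 + 1/(5*(-118 + q)) (F(q) = -⅗ + (-11*q + 1/(q - 118))/5 = -⅗ + (-11*q + 1/(-118 + q))/5 = -⅗ + (1/(-118 + q) - 11*q)/5 = -⅗ + (-11*q/5 + 1/(5*(-118 + q))) = -⅗ - 11*q/5 + 1/(5*(-118 + q)))
(-3076 + J(-182, 74)) + F(174) = (-3076 + 120) + (355 - 11*174² + 1295*174)/(5*(-118 + 174)) = -2956 + (⅕)*(355 - 11*30276 + 225330)/56 = -2956 + (⅕)*(1/56)*(355 - 333036 + 225330) = -2956 + (⅕)*(1/56)*(-107351) = -2956 - 107351/280 = -935031/280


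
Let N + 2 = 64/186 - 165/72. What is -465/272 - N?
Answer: 18871/8432 ≈ 2.2380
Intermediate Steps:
N = -979/248 (N = -2 + (64/186 - 165/72) = -2 + (64*(1/186) - 165*1/72) = -2 + (32/93 - 55/24) = -2 - 483/248 = -979/248 ≈ -3.9476)
-465/272 - N = -465/272 - 1*(-979/248) = -465*1/272 + 979/248 = -465/272 + 979/248 = 18871/8432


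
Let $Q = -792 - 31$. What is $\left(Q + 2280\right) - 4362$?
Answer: $-2905$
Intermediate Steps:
$Q = -823$
$\left(Q + 2280\right) - 4362 = \left(-823 + 2280\right) - 4362 = 1457 - 4362 = -2905$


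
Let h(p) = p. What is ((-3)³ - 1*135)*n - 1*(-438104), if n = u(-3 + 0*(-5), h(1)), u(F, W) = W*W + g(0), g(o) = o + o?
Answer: 437942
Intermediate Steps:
g(o) = 2*o
u(F, W) = W² (u(F, W) = W*W + 2*0 = W² + 0 = W²)
n = 1 (n = 1² = 1)
((-3)³ - 1*135)*n - 1*(-438104) = ((-3)³ - 1*135)*1 - 1*(-438104) = (-27 - 135)*1 + 438104 = -162*1 + 438104 = -162 + 438104 = 437942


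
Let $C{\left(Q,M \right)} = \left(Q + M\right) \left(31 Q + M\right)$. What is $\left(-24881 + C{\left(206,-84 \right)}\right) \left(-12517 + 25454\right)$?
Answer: $9624649331$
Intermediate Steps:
$C{\left(Q,M \right)} = \left(M + Q\right) \left(M + 31 Q\right)$
$\left(-24881 + C{\left(206,-84 \right)}\right) \left(-12517 + 25454\right) = \left(-24881 + \left(\left(-84\right)^{2} + 31 \cdot 206^{2} + 32 \left(-84\right) 206\right)\right) \left(-12517 + 25454\right) = \left(-24881 + \left(7056 + 31 \cdot 42436 - 553728\right)\right) 12937 = \left(-24881 + \left(7056 + 1315516 - 553728\right)\right) 12937 = \left(-24881 + 768844\right) 12937 = 743963 \cdot 12937 = 9624649331$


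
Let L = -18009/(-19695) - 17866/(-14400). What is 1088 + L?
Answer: 10305890149/9453600 ≈ 1090.2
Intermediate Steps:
L = 20373349/9453600 (L = -18009*(-1/19695) - 17866*(-1/14400) = 6003/6565 + 8933/7200 = 20373349/9453600 ≈ 2.1551)
1088 + L = 1088 + 20373349/9453600 = 10305890149/9453600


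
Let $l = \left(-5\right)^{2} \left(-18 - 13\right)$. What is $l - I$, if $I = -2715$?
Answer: $1940$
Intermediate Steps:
$l = -775$ ($l = 25 \left(-31\right) = -775$)
$l - I = -775 - -2715 = -775 + 2715 = 1940$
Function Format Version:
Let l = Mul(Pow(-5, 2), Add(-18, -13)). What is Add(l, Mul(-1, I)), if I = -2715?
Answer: 1940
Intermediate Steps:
l = -775 (l = Mul(25, -31) = -775)
Add(l, Mul(-1, I)) = Add(-775, Mul(-1, -2715)) = Add(-775, 2715) = 1940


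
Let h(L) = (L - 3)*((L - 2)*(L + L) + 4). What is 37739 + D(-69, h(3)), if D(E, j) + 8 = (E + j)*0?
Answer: 37731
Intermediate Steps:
h(L) = (-3 + L)*(4 + 2*L*(-2 + L)) (h(L) = (-3 + L)*((-2 + L)*(2*L) + 4) = (-3 + L)*(2*L*(-2 + L) + 4) = (-3 + L)*(4 + 2*L*(-2 + L)))
D(E, j) = -8 (D(E, j) = -8 + (E + j)*0 = -8 + 0 = -8)
37739 + D(-69, h(3)) = 37739 - 8 = 37731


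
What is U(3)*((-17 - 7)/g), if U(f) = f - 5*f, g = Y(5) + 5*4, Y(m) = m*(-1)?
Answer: 96/5 ≈ 19.200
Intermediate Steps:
Y(m) = -m
g = 15 (g = -1*5 + 5*4 = -5 + 20 = 15)
U(f) = -4*f
U(3)*((-17 - 7)/g) = (-4*3)*((-17 - 7)/15) = -(-288)/15 = -12*(-8/5) = 96/5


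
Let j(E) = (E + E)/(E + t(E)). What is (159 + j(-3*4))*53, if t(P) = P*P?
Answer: 92591/11 ≈ 8417.4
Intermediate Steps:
t(P) = P²
j(E) = 2*E/(E + E²) (j(E) = (E + E)/(E + E²) = (2*E)/(E + E²) = 2*E/(E + E²))
(159 + j(-3*4))*53 = (159 + 2/(1 - 3*4))*53 = (159 + 2/(1 - 12))*53 = (159 + 2/(-11))*53 = (159 + 2*(-1/11))*53 = (159 - 2/11)*53 = (1747/11)*53 = 92591/11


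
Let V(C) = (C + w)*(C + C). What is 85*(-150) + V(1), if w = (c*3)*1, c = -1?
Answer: -12754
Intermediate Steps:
w = -3 (w = -1*3*1 = -3*1 = -3)
V(C) = 2*C*(-3 + C) (V(C) = (C - 3)*(C + C) = (-3 + C)*(2*C) = 2*C*(-3 + C))
85*(-150) + V(1) = 85*(-150) + 2*1*(-3 + 1) = -12750 + 2*1*(-2) = -12750 - 4 = -12754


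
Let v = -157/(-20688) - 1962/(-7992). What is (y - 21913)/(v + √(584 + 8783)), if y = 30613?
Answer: -143345031480000/609811351324543 + 566392125004800*√9367/609811351324543 ≈ 89.657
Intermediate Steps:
v = 64575/255152 (v = -157*(-1/20688) - 1962*(-1/7992) = 157/20688 + 109/444 = 64575/255152 ≈ 0.25308)
(y - 21913)/(v + √(584 + 8783)) = (30613 - 21913)/(64575/255152 + √(584 + 8783)) = 8700/(64575/255152 + √9367)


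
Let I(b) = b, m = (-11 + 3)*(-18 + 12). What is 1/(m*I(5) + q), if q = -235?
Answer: 1/5 ≈ 0.20000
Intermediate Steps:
m = 48 (m = -8*(-6) = 48)
1/(m*I(5) + q) = 1/(48*5 - 235) = 1/(240 - 235) = 1/5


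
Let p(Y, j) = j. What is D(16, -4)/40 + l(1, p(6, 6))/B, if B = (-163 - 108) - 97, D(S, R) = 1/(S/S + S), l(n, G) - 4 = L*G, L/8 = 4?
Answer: -8307/15640 ≈ -0.53114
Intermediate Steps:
L = 32 (L = 8*4 = 32)
l(n, G) = 4 + 32*G
D(S, R) = 1/(1 + S)
B = -368 (B = -271 - 97 = -368)
D(16, -4)/40 + l(1, p(6, 6))/B = 1/((1 + 16)*40) + (4 + 32*6)/(-368) = (1/40)/17 + (4 + 192)*(-1/368) = (1/17)*(1/40) + 196*(-1/368) = 1/680 - 49/92 = -8307/15640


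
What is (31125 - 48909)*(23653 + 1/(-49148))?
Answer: -5168464520778/12287 ≈ -4.2064e+8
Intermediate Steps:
(31125 - 48909)*(23653 + 1/(-49148)) = -17784*(23653 - 1/49148) = -17784*1162497643/49148 = -5168464520778/12287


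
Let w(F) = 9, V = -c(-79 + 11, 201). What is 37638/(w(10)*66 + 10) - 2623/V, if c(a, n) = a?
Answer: 243773/10268 ≈ 23.741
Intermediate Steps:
V = 68 (V = -(-79 + 11) = -1*(-68) = 68)
37638/(w(10)*66 + 10) - 2623/V = 37638/(9*66 + 10) - 2623/68 = 37638/(594 + 10) - 2623*1/68 = 37638/604 - 2623/68 = 37638*(1/604) - 2623/68 = 18819/302 - 2623/68 = 243773/10268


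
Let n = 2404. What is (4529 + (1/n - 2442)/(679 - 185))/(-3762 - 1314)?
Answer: -5372661137/6028135776 ≈ -0.89126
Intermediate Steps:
(4529 + (1/n - 2442)/(679 - 185))/(-3762 - 1314) = (4529 + (1/2404 - 2442)/(679 - 185))/(-3762 - 1314) = (4529 + (1/2404 - 2442)/494)/(-5076) = (4529 - 5870567/2404*1/494)*(-1/5076) = (4529 - 5870567/1187576)*(-1/5076) = (5372661137/1187576)*(-1/5076) = -5372661137/6028135776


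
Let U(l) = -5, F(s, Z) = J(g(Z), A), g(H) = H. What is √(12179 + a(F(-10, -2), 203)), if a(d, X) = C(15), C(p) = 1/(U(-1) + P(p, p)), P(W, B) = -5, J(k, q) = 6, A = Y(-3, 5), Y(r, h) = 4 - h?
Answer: √1217890/10 ≈ 110.36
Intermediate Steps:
A = -1 (A = 4 - 1*5 = 4 - 5 = -1)
F(s, Z) = 6
C(p) = -⅒ (C(p) = 1/(-5 - 5) = 1/(-10) = -⅒)
a(d, X) = -⅒
√(12179 + a(F(-10, -2), 203)) = √(12179 - ⅒) = √(121789/10) = √1217890/10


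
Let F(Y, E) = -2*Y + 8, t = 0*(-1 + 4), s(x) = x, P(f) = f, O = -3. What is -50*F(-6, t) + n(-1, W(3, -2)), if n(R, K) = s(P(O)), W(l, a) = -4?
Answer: -1003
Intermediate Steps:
t = 0 (t = 0*3 = 0)
F(Y, E) = 8 - 2*Y
n(R, K) = -3
-50*F(-6, t) + n(-1, W(3, -2)) = -50*(8 - 2*(-6)) - 3 = -50*(8 + 12) - 3 = -50*20 - 3 = -1000 - 3 = -1003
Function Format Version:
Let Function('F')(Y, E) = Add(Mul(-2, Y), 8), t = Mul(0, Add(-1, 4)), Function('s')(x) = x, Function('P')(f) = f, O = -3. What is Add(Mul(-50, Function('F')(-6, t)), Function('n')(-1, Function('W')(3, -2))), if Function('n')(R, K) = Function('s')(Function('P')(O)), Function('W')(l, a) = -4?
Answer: -1003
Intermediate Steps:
t = 0 (t = Mul(0, 3) = 0)
Function('F')(Y, E) = Add(8, Mul(-2, Y))
Function('n')(R, K) = -3
Add(Mul(-50, Function('F')(-6, t)), Function('n')(-1, Function('W')(3, -2))) = Add(Mul(-50, Add(8, Mul(-2, -6))), -3) = Add(Mul(-50, Add(8, 12)), -3) = Add(Mul(-50, 20), -3) = Add(-1000, -3) = -1003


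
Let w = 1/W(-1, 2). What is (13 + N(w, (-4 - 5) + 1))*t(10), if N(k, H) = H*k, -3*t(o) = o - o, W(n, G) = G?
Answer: 0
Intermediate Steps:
w = 1/2 ≈ 0.50000
t(o) = 0 (t(o) = -(o - o)/3 = -1/3*0 = 0)
(13 + N(w, (-4 - 5) + 1))*t(10) = (13 + ((-4 - 5) + 1)*(1/2))*0 = (13 + (-9 + 1)*(1/2))*0 = (13 - 8*1/2)*0 = (13 - 4)*0 = 9*0 = 0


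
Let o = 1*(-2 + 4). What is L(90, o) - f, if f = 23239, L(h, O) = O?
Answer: -23237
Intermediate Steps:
o = 2 (o = 1*2 = 2)
L(90, o) - f = 2 - 1*23239 = 2 - 23239 = -23237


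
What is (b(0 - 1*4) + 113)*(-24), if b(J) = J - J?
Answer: -2712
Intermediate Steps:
b(J) = 0
(b(0 - 1*4) + 113)*(-24) = (0 + 113)*(-24) = 113*(-24) = -2712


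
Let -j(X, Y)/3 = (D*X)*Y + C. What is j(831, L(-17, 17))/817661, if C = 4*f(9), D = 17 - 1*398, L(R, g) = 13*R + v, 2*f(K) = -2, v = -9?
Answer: -218461578/817661 ≈ -267.18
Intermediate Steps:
f(K) = -1 (f(K) = (1/2)*(-2) = -1)
L(R, g) = -9 + 13*R (L(R, g) = 13*R - 9 = -9 + 13*R)
D = -381 (D = 17 - 398 = -381)
C = -4 (C = 4*(-1) = -4)
j(X, Y) = 12 + 1143*X*Y (j(X, Y) = -3*((-381*X)*Y - 4) = -3*(-381*X*Y - 4) = -3*(-4 - 381*X*Y) = 12 + 1143*X*Y)
j(831, L(-17, 17))/817661 = (12 + 1143*831*(-9 + 13*(-17)))/817661 = (12 + 1143*831*(-9 - 221))*(1/817661) = (12 + 1143*831*(-230))*(1/817661) = (12 - 218461590)*(1/817661) = -218461578*1/817661 = -218461578/817661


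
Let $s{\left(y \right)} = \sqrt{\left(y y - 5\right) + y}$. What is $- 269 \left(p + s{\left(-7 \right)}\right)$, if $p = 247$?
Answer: $-66443 - 269 \sqrt{37} \approx -68079.0$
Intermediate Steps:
$s{\left(y \right)} = \sqrt{-5 + y + y^{2}}$ ($s{\left(y \right)} = \sqrt{\left(y^{2} - 5\right) + y} = \sqrt{\left(-5 + y^{2}\right) + y} = \sqrt{-5 + y + y^{2}}$)
$- 269 \left(p + s{\left(-7 \right)}\right) = - 269 \left(247 + \sqrt{-5 - 7 + \left(-7\right)^{2}}\right) = - 269 \left(247 + \sqrt{-5 - 7 + 49}\right) = - 269 \left(247 + \sqrt{37}\right) = -66443 - 269 \sqrt{37}$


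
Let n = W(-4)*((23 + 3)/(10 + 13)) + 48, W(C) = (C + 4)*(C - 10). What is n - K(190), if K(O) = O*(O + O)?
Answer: -72152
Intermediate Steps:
K(O) = 2*O**2 (K(O) = O*(2*O) = 2*O**2)
W(C) = (-10 + C)*(4 + C) (W(C) = (4 + C)*(-10 + C) = (-10 + C)*(4 + C))
n = 48 (n = (-40 + (-4)**2 - 6*(-4))*((23 + 3)/(10 + 13)) + 48 = (-40 + 16 + 24)*(26/23) + 48 = 0*(26*(1/23)) + 48 = 0*(26/23) + 48 = 0 + 48 = 48)
n - K(190) = 48 - 2*190**2 = 48 - 2*36100 = 48 - 1*72200 = 48 - 72200 = -72152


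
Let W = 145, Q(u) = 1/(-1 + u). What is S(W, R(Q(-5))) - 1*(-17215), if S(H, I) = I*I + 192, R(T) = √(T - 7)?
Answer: 104399/6 ≈ 17400.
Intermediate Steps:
R(T) = √(-7 + T)
S(H, I) = 192 + I² (S(H, I) = I² + 192 = 192 + I²)
S(W, R(Q(-5))) - 1*(-17215) = (192 + (√(-7 + 1/(-1 - 5)))²) - 1*(-17215) = (192 + (√(-7 + 1/(-6)))²) + 17215 = (192 + (√(-7 - ⅙))²) + 17215 = (192 + (√(-43/6))²) + 17215 = (192 + (I*√258/6)²) + 17215 = (192 - 43/6) + 17215 = 1109/6 + 17215 = 104399/6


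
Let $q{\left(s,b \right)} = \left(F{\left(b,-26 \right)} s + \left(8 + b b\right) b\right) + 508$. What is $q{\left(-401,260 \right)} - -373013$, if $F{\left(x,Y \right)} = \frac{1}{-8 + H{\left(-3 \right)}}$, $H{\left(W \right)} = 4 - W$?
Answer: $17952002$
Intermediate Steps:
$F{\left(x,Y \right)} = -1$ ($F{\left(x,Y \right)} = \frac{1}{-8 + \left(4 - -3\right)} = \frac{1}{-8 + \left(4 + 3\right)} = \frac{1}{-8 + 7} = \frac{1}{-1} = -1$)
$q{\left(s,b \right)} = 508 - s + b \left(8 + b^{2}\right)$ ($q{\left(s,b \right)} = \left(- s + \left(8 + b b\right) b\right) + 508 = \left(- s + \left(8 + b^{2}\right) b\right) + 508 = \left(- s + b \left(8 + b^{2}\right)\right) + 508 = 508 - s + b \left(8 + b^{2}\right)$)
$q{\left(-401,260 \right)} - -373013 = \left(508 + 260^{3} - -401 + 8 \cdot 260\right) - -373013 = \left(508 + 17576000 + 401 + 2080\right) + 373013 = 17578989 + 373013 = 17952002$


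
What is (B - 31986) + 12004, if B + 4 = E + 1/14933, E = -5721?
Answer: -383882630/14933 ≈ -25707.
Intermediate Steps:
B = -85491424/14933 (B = -4 + (-5721 + 1/14933) = -4 - 85431692/14933 = -85491424/14933 ≈ -5725.0)
(B - 31986) + 12004 = (-85491424/14933 - 31986) + 12004 = -563138362/14933 + 12004 = -383882630/14933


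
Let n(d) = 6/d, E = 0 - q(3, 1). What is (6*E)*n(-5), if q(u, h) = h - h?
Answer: 0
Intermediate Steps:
q(u, h) = 0
E = 0 (E = 0 - 1*0 = 0 + 0 = 0)
(6*E)*n(-5) = (6*0)*(6/(-5)) = 0*(6*(-⅕)) = 0*(-6/5) = 0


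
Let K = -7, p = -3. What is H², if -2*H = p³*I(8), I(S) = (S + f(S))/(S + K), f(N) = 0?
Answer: 11664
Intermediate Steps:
I(S) = S/(-7 + S) (I(S) = (S + 0)/(S - 7) = S/(-7 + S))
H = 108 (H = -(-3)³*8/(-7 + 8)/2 = -(-27)*8/1/2 = -(-27)*8*1/2 = -(-27)*8/2 = -½*(-216) = 108)
H² = 108² = 11664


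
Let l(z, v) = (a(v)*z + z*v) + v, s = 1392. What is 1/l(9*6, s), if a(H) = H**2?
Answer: 1/104710416 ≈ 9.5501e-9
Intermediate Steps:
l(z, v) = v + v*z + z*v**2 (l(z, v) = (v**2*z + z*v) + v = (z*v**2 + v*z) + v = (v*z + z*v**2) + v = v + v*z + z*v**2)
1/l(9*6, s) = 1/(1392*(1 + 9*6 + 1392*(9*6))) = 1/(1392*(1 + 54 + 1392*54)) = 1/(1392*(1 + 54 + 75168)) = 1/(1392*75223) = 1/104710416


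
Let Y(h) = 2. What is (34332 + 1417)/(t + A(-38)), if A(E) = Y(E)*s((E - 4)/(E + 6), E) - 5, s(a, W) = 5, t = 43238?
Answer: 35749/43243 ≈ 0.82670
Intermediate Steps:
A(E) = 5 (A(E) = 2*5 - 5 = 10 - 5 = 5)
(34332 + 1417)/(t + A(-38)) = (34332 + 1417)/(43238 + 5) = 35749/43243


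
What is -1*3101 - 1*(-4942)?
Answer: 1841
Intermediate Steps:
-1*3101 - 1*(-4942) = -3101 + 4942 = 1841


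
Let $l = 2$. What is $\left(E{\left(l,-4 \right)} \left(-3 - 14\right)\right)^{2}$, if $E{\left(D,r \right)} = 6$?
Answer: $10404$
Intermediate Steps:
$\left(E{\left(l,-4 \right)} \left(-3 - 14\right)\right)^{2} = \left(6 \left(-3 - 14\right)\right)^{2} = \left(6 \left(-17\right)\right)^{2} = \left(-102\right)^{2} = 10404$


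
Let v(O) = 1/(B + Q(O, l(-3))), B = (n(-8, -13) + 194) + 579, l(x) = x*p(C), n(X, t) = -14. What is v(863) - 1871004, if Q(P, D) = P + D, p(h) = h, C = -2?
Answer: -3045994511/1628 ≈ -1.8710e+6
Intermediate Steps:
l(x) = -2*x (l(x) = x*(-2) = -2*x)
Q(P, D) = D + P
B = 759 (B = (-14 + 194) + 579 = 180 + 579 = 759)
v(O) = 1/(765 + O) (v(O) = 1/(759 + (-2*(-3) + O)) = 1/(759 + (6 + O)) = 1/(765 + O))
v(863) - 1871004 = 1/(765 + 863) - 1871004 = 1/1628 - 1871004 = -3045994511/1628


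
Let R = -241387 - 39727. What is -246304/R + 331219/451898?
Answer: 102207291479/63517427186 ≈ 1.6091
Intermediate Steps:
R = -281114
-246304/R + 331219/451898 = -246304/(-281114) + 331219/451898 = -246304*(-1/281114) + 331219*(1/451898) = 123152/140557 + 331219/451898 = 102207291479/63517427186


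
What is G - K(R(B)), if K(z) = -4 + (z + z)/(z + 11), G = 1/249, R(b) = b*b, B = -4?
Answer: 6317/2241 ≈ 2.8188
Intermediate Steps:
R(b) = b²
G = 1/249 ≈ 0.0040161
K(z) = -4 + 2*z/(11 + z) (K(z) = -4 + (2*z)/(11 + z) = -4 + 2*z/(11 + z))
G - K(R(B)) = 1/249 - 2*(-22 - 1*(-4)²)/(11 + (-4)²) = 1/249 - 2*(-22 - 1*16)/(11 + 16) = 1/249 - 2*(-22 - 16)/27 = 1/249 - 2*(-38)/27 = 1/249 - 1*(-76/27) = 1/249 + 76/27 = 6317/2241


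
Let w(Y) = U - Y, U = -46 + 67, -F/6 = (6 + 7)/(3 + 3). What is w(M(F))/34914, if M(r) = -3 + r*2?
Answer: 25/17457 ≈ 0.0014321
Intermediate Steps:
F = -13 (F = -6*(6 + 7)/(3 + 3) = -78/6 = -6*13/6 = -13)
M(r) = -3 + 2*r
U = 21
w(Y) = 21 - Y
w(M(F))/34914 = (21 - (-3 + 2*(-13)))/34914 = (21 - (-3 - 26))*(1/34914) = (21 - 1*(-29))*(1/34914) = (21 + 29)*(1/34914) = 50*(1/34914) = 25/17457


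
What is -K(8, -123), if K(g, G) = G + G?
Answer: 246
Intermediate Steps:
K(g, G) = 2*G
-K(8, -123) = -2*(-123) = -1*(-246) = 246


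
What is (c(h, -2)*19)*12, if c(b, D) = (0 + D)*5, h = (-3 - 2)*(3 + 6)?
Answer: -2280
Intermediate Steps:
h = -45 (h = -5*9 = -45)
c(b, D) = 5*D (c(b, D) = D*5 = 5*D)
(c(h, -2)*19)*12 = ((5*(-2))*19)*12 = -10*19*12 = -190*12 = -2280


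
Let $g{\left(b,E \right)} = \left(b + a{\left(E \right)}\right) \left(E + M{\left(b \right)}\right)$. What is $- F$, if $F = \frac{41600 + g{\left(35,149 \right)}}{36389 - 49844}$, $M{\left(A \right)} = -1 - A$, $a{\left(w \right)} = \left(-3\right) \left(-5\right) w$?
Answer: $\frac{19874}{897} \approx 22.156$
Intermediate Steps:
$a{\left(w \right)} = 15 w$
$g{\left(b,E \right)} = \left(b + 15 E\right) \left(-1 + E - b\right)$ ($g{\left(b,E \right)} = \left(b + 15 E\right) \left(E - \left(1 + b\right)\right) = \left(b + 15 E\right) \left(-1 + E - b\right)$)
$F = - \frac{19874}{897}$ ($F = \frac{41600 - \left(3495 - 333015 + 73010\right)}{36389 - 49844} = \frac{41600 - -256510}{-13455} = \left(41600 - -256510\right) \left(- \frac{1}{13455}\right) = \left(41600 + 256510\right) \left(- \frac{1}{13455}\right) = 298110 \left(- \frac{1}{13455}\right) = - \frac{19874}{897} \approx -22.156$)
$- F = \left(-1\right) \left(- \frac{19874}{897}\right) = \frac{19874}{897}$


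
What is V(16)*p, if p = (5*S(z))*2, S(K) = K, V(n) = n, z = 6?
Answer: 960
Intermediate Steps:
p = 60 (p = (5*6)*2 = 30*2 = 60)
V(16)*p = 16*60 = 960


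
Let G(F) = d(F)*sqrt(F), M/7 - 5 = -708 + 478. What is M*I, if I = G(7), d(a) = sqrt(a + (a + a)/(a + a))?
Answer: -3150*sqrt(14) ≈ -11786.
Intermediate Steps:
M = -1575 (M = 35 + 7*(-708 + 478) = 35 + 7*(-230) = 35 - 1610 = -1575)
d(a) = sqrt(1 + a) (d(a) = sqrt(a + (2*a)/((2*a))) = sqrt(a + (2*a)*(1/(2*a))) = sqrt(a + 1) = sqrt(1 + a))
G(F) = sqrt(F)*sqrt(1 + F) (G(F) = sqrt(1 + F)*sqrt(F) = sqrt(F)*sqrt(1 + F))
I = 2*sqrt(14) (I = sqrt(7)*sqrt(1 + 7) = sqrt(7)*sqrt(8) = sqrt(7)*(2*sqrt(2)) = 2*sqrt(14) ≈ 7.4833)
M*I = -3150*sqrt(14)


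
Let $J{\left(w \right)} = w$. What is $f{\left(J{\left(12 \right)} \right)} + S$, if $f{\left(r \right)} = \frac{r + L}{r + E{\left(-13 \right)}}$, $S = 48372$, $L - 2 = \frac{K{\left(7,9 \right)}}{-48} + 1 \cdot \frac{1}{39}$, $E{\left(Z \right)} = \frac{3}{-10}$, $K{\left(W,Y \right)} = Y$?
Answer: $\frac{1765814663}{36504} \approx 48373.0$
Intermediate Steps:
$E{\left(Z \right)} = - \frac{3}{10}$ ($E{\left(Z \right)} = 3 \left(- \frac{1}{10}\right) = - \frac{3}{10}$)
$L = \frac{1147}{624}$ ($L = 2 + \left(\frac{9}{-48} + 1 \cdot \frac{1}{39}\right) = 2 + \left(9 \left(- \frac{1}{48}\right) + 1 \cdot \frac{1}{39}\right) = 2 + \left(- \frac{3}{16} + \frac{1}{39}\right) = 2 - \frac{101}{624} = \frac{1147}{624} \approx 1.8381$)
$f{\left(r \right)} = \frac{\frac{1147}{624} + r}{- \frac{3}{10} + r}$ ($f{\left(r \right)} = \frac{r + \frac{1147}{624}}{r - \frac{3}{10}} = \frac{\frac{1147}{624} + r}{- \frac{3}{10} + r}$)
$f{\left(J{\left(12 \right)} \right)} + S = \frac{5 \left(1147 + 624 \cdot 12\right)}{312 \left(-3 + 10 \cdot 12\right)} + 48372 = \frac{5 \left(1147 + 7488\right)}{312 \left(-3 + 120\right)} + 48372 = \frac{5}{312} \cdot \frac{1}{117} \cdot 8635 + 48372 = \frac{43175}{36504} + 48372 = \frac{1765814663}{36504}$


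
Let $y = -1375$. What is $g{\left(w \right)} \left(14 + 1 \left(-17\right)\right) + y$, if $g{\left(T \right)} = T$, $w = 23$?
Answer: $-1444$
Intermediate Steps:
$g{\left(w \right)} \left(14 + 1 \left(-17\right)\right) + y = 23 \left(14 + 1 \left(-17\right)\right) - 1375 = 23 \left(14 - 17\right) - 1375 = 23 \left(-3\right) - 1375 = -69 - 1375 = -1444$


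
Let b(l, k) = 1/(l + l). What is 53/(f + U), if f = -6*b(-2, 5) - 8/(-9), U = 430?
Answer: 954/7783 ≈ 0.12257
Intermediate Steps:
b(l, k) = 1/(2*l)
f = 43/18 (f = -3/(-2) - 8/(-9) = -3*(-1)/2 - 8*(-⅑) = -6*(-¼) + 8/9 = 3/2 + 8/9 = 43/18 ≈ 2.3889)
53/(f + U) = 53/(43/18 + 430) = 53/(7783/18) = 53*(18/7783) = 954/7783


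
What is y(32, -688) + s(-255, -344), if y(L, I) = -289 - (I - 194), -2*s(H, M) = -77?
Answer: 1263/2 ≈ 631.50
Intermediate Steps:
s(H, M) = 77/2 (s(H, M) = -1/2*(-77) = 77/2)
y(L, I) = -95 - I (y(L, I) = -289 - (-194 + I) = -289 + (194 - I) = -95 - I)
y(32, -688) + s(-255, -344) = (-95 - 1*(-688)) + 77/2 = (-95 + 688) + 77/2 = 593 + 77/2 = 1263/2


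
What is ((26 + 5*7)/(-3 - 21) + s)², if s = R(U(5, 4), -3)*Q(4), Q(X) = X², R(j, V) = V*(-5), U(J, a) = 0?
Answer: 32478601/576 ≈ 56386.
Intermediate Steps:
R(j, V) = -5*V
s = 240 (s = -5*(-3)*4² = 15*16 = 240)
((26 + 5*7)/(-3 - 21) + s)² = ((26 + 5*7)/(-3 - 21) + 240)² = ((26 + 35)/(-24) + 240)² = (61*(-1/24) + 240)² = (-61/24 + 240)² = (5699/24)² = 32478601/576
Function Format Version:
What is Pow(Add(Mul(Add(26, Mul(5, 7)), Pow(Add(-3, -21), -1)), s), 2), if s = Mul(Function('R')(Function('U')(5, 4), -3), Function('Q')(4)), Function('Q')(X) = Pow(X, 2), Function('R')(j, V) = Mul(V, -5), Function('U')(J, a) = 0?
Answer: Rational(32478601, 576) ≈ 56386.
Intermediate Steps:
Function('R')(j, V) = Mul(-5, V)
s = 240 (s = Mul(Mul(-5, -3), Pow(4, 2)) = Mul(15, 16) = 240)
Pow(Add(Mul(Add(26, Mul(5, 7)), Pow(Add(-3, -21), -1)), s), 2) = Pow(Add(Mul(Add(26, Mul(5, 7)), Pow(Add(-3, -21), -1)), 240), 2) = Pow(Add(Mul(Add(26, 35), Pow(-24, -1)), 240), 2) = Pow(Add(Mul(61, Rational(-1, 24)), 240), 2) = Pow(Add(Rational(-61, 24), 240), 2) = Pow(Rational(5699, 24), 2) = Rational(32478601, 576)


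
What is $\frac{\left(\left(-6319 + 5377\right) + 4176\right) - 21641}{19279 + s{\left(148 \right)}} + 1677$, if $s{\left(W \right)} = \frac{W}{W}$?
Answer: $\frac{32314153}{19280} \approx 1676.0$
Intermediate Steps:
$s{\left(W \right)} = 1$
$\frac{\left(\left(-6319 + 5377\right) + 4176\right) - 21641}{19279 + s{\left(148 \right)}} + 1677 = \frac{\left(\left(-6319 + 5377\right) + 4176\right) - 21641}{19279 + 1} + 1677 = \frac{\left(-942 + 4176\right) - 21641}{19280} + 1677 = \left(3234 - 21641\right) \frac{1}{19280} + 1677 = \left(-18407\right) \frac{1}{19280} + 1677 = - \frac{18407}{19280} + 1677 = \frac{32314153}{19280}$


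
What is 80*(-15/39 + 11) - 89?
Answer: 9883/13 ≈ 760.23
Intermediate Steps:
80*(-15/39 + 11) - 89 = 80*(-15*1/39 + 11) - 89 = 80*(-5/13 + 11) - 89 = 80*(138/13) - 89 = 11040/13 - 89 = 9883/13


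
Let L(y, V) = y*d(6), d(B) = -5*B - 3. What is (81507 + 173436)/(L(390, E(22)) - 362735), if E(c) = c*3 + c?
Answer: -254943/375605 ≈ -0.67875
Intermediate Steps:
E(c) = 4*c (E(c) = 3*c + c = 4*c)
d(B) = -3 - 5*B
L(y, V) = -33*y (L(y, V) = y*(-3 - 5*6) = y*(-3 - 30) = y*(-33) = -33*y)
(81507 + 173436)/(L(390, E(22)) - 362735) = (81507 + 173436)/(-33*390 - 362735) = 254943/(-12870 - 362735) = 254943/(-375605) = 254943*(-1/375605) = -254943/375605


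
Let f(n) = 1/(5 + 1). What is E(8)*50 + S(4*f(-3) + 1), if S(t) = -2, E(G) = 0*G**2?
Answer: -2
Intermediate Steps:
f(n) = 1/6
E(G) = 0
E(8)*50 + S(4*f(-3) + 1) = 0*50 - 2 = 0 - 2 = -2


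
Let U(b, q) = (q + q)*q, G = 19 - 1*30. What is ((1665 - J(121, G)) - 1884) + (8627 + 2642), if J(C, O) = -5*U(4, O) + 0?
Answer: 12260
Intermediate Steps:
G = -11 (G = 19 - 30 = -11)
U(b, q) = 2*q**2 (U(b, q) = (2*q)*q = 2*q**2)
J(C, O) = -10*O**2 (J(C, O) = -10*O**2 + 0 = -10*O**2)
((1665 - J(121, G)) - 1884) + (8627 + 2642) = ((1665 - (-10)*(-11)**2) - 1884) + (8627 + 2642) = ((1665 - (-10)*121) - 1884) + 11269 = ((1665 - 1*(-1210)) - 1884) + 11269 = ((1665 + 1210) - 1884) + 11269 = (2875 - 1884) + 11269 = 991 + 11269 = 12260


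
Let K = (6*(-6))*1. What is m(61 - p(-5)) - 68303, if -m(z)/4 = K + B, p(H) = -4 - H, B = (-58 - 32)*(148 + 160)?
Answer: 42721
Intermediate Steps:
K = -36 (K = -36*1 = -36)
B = -27720 (B = -90*308 = -27720)
m(z) = 111024 (m(z) = -4*(-36 - 27720) = -4*(-27756) = 111024)
m(61 - p(-5)) - 68303 = 111024 - 68303 = 42721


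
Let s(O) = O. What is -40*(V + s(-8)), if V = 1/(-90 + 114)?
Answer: 955/3 ≈ 318.33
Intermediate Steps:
V = 1/24 ≈ 0.041667
-40*(V + s(-8)) = -40*(1/24 - 8) = -40*(-191/24) = 955/3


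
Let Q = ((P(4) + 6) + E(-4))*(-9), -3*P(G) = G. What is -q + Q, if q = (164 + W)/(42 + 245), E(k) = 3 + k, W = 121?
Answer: -9756/287 ≈ -33.993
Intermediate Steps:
P(G) = -G/3
q = 285/287 (q = (164 + 121)/(42 + 245) = 285/287 ≈ 0.99303)
Q = -33 (Q = ((-1/3*4 + 6) + (3 - 4))*(-9) = ((-4/3 + 6) - 1)*(-9) = (14/3 - 1)*(-9) = (11/3)*(-9) = -33)
-q + Q = -1*285/287 - 33 = -285/287 - 33 = -9756/287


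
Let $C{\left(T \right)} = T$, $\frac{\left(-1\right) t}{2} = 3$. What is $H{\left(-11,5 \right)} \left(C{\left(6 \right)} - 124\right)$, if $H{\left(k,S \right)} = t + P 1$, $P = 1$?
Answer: $590$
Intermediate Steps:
$t = -6$ ($t = \left(-2\right) 3 = -6$)
$H{\left(k,S \right)} = -5$ ($H{\left(k,S \right)} = -6 + 1 \cdot 1 = -6 + 1 = -5$)
$H{\left(-11,5 \right)} \left(C{\left(6 \right)} - 124\right) = - 5 \left(6 - 124\right) = \left(-5\right) \left(-118\right) = 590$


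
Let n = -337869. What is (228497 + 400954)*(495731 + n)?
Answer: 99366393762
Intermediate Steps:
(228497 + 400954)*(495731 + n) = (228497 + 400954)*(495731 - 337869) = 629451*157862 = 99366393762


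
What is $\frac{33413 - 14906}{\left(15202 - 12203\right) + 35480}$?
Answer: $\frac{18507}{38479} \approx 0.48096$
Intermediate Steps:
$\frac{33413 - 14906}{\left(15202 - 12203\right) + 35480} = \frac{18507}{\left(15202 - 12203\right) + 35480} = \frac{18507}{2999 + 35480} = \frac{18507}{38479}$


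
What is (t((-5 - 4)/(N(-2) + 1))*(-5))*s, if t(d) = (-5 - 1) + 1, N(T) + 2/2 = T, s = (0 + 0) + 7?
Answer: 175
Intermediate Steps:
s = 7 (s = 0 + 7 = 7)
N(T) = -1 + T
t(d) = -5 (t(d) = -6 + 1 = -5)
(t((-5 - 4)/(N(-2) + 1))*(-5))*s = -5*(-5)*7 = 25*7 = 175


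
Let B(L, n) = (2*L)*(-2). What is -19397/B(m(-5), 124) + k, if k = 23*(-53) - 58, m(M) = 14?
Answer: -7445/8 ≈ -930.63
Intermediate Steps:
B(L, n) = -4*L
k = -1277 (k = -1219 - 58 = -1277)
-19397/B(m(-5), 124) + k = -19397/((-4*14)) - 1277 = -19397/(-56) - 1277 = -19397*(-1/56) - 1277 = 2771/8 - 1277 = -7445/8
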